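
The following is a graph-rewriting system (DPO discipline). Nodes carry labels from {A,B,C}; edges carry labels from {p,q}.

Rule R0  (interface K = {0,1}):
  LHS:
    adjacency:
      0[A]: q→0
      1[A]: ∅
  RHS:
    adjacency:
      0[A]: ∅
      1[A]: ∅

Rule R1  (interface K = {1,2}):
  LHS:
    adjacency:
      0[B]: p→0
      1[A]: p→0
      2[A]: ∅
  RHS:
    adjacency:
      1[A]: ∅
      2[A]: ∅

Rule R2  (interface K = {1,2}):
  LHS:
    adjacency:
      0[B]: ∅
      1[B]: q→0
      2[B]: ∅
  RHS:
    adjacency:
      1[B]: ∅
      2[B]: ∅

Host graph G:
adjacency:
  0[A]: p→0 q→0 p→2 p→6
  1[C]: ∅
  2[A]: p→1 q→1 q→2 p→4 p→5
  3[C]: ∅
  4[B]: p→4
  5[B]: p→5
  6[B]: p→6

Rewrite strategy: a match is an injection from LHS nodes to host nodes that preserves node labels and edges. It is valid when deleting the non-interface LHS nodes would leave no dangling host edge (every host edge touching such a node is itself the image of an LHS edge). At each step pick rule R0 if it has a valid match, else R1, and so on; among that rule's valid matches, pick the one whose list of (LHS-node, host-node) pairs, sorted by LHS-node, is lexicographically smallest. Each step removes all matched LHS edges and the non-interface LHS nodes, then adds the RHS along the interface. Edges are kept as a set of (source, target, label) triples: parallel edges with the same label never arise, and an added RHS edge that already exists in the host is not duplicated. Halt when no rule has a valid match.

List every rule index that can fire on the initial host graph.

Answer: [R0,R1]

Steps:
R0: 2 valid matches — {0↦0, 1↦2}, {0↦2, 1↦0}
R1: 3 valid matches — {0↦4, 1↦2, 2↦0}, {0↦5, 1↦2, 2↦0}, {0↦6, 1↦0, 2↦2}
R2: no valid match — LHS pattern not found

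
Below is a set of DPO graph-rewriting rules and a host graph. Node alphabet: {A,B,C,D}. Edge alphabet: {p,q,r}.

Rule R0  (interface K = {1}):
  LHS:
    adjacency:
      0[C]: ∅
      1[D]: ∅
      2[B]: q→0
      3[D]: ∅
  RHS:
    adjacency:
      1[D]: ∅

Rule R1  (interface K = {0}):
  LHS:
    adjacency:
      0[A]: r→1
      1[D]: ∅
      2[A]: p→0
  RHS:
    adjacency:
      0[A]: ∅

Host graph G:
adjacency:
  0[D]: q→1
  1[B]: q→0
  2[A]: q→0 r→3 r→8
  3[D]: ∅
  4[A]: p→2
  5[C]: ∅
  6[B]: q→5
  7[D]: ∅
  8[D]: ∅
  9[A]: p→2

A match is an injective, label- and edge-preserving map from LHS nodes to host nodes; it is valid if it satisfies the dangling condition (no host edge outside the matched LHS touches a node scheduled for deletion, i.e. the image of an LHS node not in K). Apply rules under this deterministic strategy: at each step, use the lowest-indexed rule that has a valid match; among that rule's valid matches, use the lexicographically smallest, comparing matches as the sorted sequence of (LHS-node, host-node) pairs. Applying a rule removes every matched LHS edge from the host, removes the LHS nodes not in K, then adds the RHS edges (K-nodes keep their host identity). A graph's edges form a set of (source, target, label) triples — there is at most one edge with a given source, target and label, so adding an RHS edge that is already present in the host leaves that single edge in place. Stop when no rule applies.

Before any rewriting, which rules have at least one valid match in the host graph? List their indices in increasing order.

R0: 3 valid matches — {0↦5, 1↦0, 2↦6, 3↦7}, {0↦5, 1↦3, 2↦6, 3↦7}, {0↦5, 1↦8, 2↦6, 3↦7}
R1: 4 valid matches — {0↦2, 1↦3, 2↦4}, {0↦2, 1↦3, 2↦9}, {0↦2, 1↦8, 2↦4} (+1 more)

Answer: [R0,R1]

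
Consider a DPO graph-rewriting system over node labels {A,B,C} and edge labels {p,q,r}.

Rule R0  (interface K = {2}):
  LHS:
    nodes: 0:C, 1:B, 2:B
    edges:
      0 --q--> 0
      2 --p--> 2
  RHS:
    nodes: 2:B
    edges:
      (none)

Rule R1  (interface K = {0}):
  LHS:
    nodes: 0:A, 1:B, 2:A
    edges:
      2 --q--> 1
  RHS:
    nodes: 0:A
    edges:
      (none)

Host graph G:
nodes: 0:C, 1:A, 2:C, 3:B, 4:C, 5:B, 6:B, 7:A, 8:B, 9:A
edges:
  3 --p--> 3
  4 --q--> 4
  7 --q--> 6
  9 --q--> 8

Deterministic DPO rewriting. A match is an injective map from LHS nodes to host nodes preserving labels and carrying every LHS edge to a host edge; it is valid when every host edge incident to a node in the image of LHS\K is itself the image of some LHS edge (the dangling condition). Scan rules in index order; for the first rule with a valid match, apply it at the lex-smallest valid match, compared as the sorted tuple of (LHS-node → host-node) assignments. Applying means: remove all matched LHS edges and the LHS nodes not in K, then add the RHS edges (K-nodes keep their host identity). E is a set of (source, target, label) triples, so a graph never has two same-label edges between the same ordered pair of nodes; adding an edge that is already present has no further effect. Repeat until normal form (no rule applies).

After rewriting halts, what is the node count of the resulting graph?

Answer: 4

Rewrite trace:
initial: |V|=10 |E|=4  E = 3-p->3 4-q->4 7-q->6 9-q->8
step 1: apply R0 at {0↦4, 1↦5, 2↦3}  → |V|=8 |E|=2  E = 7-q->6 9-q->8
step 2: apply R1 at {0↦1, 1↦6, 2↦7}  → |V|=6 |E|=1  E = 9-q->8
step 3: apply R1 at {0↦1, 1↦8, 2↦9}  → |V|=4 |E|=0  E = ∅
halt: no rule applies after step 3
NF nodes: {0:C, 1:A, 2:C, 3:B}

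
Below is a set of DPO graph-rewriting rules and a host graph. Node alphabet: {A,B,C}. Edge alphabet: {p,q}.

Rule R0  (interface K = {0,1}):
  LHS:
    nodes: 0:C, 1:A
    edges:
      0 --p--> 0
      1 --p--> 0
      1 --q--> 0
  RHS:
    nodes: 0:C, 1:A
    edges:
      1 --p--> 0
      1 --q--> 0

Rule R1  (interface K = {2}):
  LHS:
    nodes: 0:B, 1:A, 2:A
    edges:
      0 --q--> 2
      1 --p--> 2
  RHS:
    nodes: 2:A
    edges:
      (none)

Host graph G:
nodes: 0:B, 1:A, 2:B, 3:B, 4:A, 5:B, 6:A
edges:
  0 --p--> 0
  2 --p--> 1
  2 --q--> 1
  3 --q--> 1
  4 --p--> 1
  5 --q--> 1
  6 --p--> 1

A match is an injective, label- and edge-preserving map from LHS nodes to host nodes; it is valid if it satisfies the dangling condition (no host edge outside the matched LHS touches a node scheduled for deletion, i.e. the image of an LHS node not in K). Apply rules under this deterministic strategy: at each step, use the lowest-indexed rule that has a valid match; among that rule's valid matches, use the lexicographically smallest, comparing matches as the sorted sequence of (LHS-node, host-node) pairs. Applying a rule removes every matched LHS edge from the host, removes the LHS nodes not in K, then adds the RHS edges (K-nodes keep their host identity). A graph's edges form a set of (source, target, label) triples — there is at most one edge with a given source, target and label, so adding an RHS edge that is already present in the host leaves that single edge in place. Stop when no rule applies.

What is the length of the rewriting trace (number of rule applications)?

Answer: 2

Rewrite trace:
start.  V:7 E:7  edges: 0-p->0 2-p->1 2-q->1 3-q->1 4-p->1 5-q->1 6-p->1
1. fire R1 via {0↦3, 1↦4, 2↦1}  →  V:5 E:5  edges: 0-p->0 2-p->1 2-q->1 5-q->1 6-p->1
2. fire R1 via {0↦5, 1↦6, 2↦1}  →  V:3 E:3  edges: 0-p->0 2-p->1 2-q->1
final graph: no rule applies after step 2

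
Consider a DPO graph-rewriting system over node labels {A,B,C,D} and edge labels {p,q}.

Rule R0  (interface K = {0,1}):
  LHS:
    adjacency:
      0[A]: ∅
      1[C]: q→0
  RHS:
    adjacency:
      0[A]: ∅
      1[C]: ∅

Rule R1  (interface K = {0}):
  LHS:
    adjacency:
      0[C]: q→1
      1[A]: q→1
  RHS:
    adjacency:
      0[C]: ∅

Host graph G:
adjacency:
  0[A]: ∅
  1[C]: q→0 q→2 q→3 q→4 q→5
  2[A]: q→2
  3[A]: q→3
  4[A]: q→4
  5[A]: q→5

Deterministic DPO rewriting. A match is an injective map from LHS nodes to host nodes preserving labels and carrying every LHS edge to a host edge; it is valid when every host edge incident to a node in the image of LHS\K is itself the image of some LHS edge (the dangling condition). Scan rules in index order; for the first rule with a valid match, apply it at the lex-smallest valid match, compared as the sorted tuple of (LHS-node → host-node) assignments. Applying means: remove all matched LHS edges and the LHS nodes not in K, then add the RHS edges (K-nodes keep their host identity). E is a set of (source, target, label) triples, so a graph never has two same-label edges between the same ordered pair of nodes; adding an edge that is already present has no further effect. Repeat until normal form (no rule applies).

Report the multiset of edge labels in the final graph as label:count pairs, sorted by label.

start.  V:6 E:9  edges: 1-q->0 1-q->2 1-q->3 1-q->4 1-q->5 2-q->2 3-q->3 4-q->4 5-q->5
1. fire R0 via {0↦0, 1↦1}  →  V:6 E:8  edges: 1-q->2 1-q->3 1-q->4 1-q->5 2-q->2 3-q->3 4-q->4 5-q->5
2. fire R0 via {0↦2, 1↦1}  →  V:6 E:7  edges: 1-q->3 1-q->4 1-q->5 2-q->2 3-q->3 4-q->4 5-q->5
3. fire R0 via {0↦3, 1↦1}  →  V:6 E:6  edges: 1-q->4 1-q->5 2-q->2 3-q->3 4-q->4 5-q->5
4. fire R0 via {0↦4, 1↦1}  →  V:6 E:5  edges: 1-q->5 2-q->2 3-q->3 4-q->4 5-q->5
5. fire R0 via {0↦5, 1↦1}  →  V:6 E:4  edges: 2-q->2 3-q->3 4-q->4 5-q->5
normal form: no rule applies after step 5
NF edges: [(2, 2, 'q'), (3, 3, 'q'), (4, 4, 'q'), (5, 5, 'q')]

Answer: q:4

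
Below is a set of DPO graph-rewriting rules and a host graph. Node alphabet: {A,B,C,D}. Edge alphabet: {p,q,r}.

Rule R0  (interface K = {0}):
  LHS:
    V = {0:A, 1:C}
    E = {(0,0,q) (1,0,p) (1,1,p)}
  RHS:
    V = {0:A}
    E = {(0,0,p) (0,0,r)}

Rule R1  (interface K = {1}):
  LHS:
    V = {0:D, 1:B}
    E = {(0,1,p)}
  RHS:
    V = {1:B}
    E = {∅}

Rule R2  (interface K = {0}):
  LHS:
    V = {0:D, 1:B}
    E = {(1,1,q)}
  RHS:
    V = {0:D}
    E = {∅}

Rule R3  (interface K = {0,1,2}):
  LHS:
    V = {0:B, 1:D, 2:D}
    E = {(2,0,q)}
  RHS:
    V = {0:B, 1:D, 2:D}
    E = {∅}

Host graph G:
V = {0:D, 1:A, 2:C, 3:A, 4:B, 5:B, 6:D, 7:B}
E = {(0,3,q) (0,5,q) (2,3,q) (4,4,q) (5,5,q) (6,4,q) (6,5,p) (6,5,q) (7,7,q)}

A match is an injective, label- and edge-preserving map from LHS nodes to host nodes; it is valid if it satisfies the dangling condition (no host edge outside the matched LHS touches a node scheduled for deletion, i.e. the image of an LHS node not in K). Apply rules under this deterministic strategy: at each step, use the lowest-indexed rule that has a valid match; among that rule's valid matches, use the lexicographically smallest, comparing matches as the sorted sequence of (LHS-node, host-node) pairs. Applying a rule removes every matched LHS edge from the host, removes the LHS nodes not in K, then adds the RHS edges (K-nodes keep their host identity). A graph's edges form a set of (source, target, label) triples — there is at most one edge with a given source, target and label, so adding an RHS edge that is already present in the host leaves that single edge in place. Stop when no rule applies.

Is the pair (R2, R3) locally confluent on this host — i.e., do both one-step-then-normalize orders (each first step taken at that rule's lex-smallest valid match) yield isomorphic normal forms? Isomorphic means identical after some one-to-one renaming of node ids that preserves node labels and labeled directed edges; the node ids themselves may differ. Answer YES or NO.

branch R2-first: apply at {0↦0, 1↦7} → |E|=8, then 4 more step(s) → NF |V|=5 |E|=4 V={0:D, 1:A, 2:C, 3:A, 5:B} E=0-q->3 0-q->5 2-q->3 5-q->5
branch R3-first: apply at {0↦4, 1↦0, 2↦6} → |E|=8, then 4 more step(s) → NF |V|=5 |E|=4 V={0:D, 1:A, 2:C, 3:A, 5:B} E=0-q->3 0-q->5 2-q->3 5-q->5
graphs isomorphic (equal up to label-preserving node renaming)

Answer: YES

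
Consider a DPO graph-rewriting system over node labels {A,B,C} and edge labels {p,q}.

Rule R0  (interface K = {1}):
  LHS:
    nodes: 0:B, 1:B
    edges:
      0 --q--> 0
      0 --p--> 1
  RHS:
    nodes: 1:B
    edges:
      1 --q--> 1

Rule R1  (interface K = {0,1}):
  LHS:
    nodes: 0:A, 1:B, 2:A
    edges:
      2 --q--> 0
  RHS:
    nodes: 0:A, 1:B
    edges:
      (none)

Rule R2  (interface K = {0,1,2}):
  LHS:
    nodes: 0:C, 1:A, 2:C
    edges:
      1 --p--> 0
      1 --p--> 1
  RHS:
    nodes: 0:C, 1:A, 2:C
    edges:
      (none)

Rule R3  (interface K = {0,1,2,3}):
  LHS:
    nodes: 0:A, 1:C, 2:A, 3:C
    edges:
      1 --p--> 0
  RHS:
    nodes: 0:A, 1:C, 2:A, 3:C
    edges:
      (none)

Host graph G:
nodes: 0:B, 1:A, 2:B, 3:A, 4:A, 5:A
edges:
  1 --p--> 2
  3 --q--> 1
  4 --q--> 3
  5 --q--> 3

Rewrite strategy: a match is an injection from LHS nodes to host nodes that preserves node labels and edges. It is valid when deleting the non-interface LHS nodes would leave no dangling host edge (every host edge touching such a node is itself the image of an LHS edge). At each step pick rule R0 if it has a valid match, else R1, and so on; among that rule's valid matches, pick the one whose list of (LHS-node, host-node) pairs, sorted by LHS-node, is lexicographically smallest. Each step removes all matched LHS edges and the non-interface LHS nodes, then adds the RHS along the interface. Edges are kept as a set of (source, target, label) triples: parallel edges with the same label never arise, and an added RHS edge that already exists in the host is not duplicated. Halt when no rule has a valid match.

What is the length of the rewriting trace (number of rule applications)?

Answer: 3

Derivation:
start.  V:6 E:4  edges: 1-p->2 3-q->1 4-q->3 5-q->3
1. fire R1 via {0↦3, 1↦0, 2↦4}  →  V:5 E:3  edges: 1-p->2 3-q->1 5-q->3
2. fire R1 via {0↦3, 1↦0, 2↦5}  →  V:4 E:2  edges: 1-p->2 3-q->1
3. fire R1 via {0↦1, 1↦0, 2↦3}  →  V:3 E:1  edges: 1-p->2
final graph: no rule applies after step 3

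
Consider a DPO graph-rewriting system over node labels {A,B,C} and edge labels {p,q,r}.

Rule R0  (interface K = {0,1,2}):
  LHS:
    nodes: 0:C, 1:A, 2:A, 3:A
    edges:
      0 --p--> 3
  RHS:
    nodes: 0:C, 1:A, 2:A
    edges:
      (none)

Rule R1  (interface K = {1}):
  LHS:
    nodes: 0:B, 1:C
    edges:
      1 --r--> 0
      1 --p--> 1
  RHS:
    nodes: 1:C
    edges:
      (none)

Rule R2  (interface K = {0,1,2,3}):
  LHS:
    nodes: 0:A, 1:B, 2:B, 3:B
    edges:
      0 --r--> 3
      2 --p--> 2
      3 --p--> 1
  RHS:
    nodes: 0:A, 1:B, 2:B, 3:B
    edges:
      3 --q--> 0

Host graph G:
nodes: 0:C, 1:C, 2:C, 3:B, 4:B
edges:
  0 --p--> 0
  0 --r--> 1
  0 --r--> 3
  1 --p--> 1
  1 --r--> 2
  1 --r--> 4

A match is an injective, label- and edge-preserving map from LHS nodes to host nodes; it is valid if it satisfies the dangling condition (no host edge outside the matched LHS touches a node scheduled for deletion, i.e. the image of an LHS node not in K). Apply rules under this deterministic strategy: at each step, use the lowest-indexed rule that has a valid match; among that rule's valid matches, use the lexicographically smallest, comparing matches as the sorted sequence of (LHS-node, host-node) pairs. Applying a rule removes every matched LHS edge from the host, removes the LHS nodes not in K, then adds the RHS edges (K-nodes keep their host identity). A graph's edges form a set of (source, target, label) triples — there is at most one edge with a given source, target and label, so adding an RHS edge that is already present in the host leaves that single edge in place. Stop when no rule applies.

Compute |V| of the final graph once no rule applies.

initial: |V|=5 |E|=6  E = 0-p->0 0-r->1 0-r->3 1-p->1 1-r->2 1-r->4
step 1: apply R1 at {0↦3, 1↦0}  → |V|=4 |E|=4  E = 0-r->1 1-p->1 1-r->2 1-r->4
step 2: apply R1 at {0↦4, 1↦1}  → |V|=3 |E|=2  E = 0-r->1 1-r->2
halt: no rule applies after step 2
NF nodes: {0:C, 1:C, 2:C}

Answer: 3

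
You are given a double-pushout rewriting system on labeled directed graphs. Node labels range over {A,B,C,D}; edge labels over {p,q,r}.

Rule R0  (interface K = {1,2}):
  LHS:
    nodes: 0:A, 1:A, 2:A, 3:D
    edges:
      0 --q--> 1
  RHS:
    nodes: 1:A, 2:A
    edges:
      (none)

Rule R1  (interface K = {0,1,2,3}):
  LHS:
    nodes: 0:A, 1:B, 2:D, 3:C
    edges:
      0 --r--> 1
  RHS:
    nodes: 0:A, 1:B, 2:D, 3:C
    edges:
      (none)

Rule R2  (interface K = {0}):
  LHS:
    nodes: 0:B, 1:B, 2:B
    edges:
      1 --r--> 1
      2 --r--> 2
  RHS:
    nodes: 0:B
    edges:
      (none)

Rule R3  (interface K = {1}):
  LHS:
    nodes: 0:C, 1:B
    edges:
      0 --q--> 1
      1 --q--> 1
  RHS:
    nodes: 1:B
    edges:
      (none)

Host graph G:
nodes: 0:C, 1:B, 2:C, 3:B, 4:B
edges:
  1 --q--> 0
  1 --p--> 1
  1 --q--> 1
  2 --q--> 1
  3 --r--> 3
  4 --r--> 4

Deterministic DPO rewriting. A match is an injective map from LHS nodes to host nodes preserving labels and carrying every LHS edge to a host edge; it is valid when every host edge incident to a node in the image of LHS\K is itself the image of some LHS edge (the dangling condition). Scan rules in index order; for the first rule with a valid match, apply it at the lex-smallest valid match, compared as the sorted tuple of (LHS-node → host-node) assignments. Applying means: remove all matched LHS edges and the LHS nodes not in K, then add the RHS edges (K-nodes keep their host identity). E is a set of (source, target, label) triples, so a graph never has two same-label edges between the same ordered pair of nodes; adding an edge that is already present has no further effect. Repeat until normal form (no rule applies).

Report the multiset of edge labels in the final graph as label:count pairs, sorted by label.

Answer: p:1 q:1

Derivation:
initial: |V|=5 |E|=6  E = 1-q->0 1-p->1 1-q->1 2-q->1 3-r->3 4-r->4
step 1: apply R2 at {0↦1, 1↦3, 2↦4}  → |V|=3 |E|=4  E = 1-q->0 1-p->1 1-q->1 2-q->1
step 2: apply R3 at {0↦2, 1↦1}  → |V|=2 |E|=2  E = 1-q->0 1-p->1
halt: no rule applies after step 2
NF edges: [(1, 0, 'q'), (1, 1, 'p')]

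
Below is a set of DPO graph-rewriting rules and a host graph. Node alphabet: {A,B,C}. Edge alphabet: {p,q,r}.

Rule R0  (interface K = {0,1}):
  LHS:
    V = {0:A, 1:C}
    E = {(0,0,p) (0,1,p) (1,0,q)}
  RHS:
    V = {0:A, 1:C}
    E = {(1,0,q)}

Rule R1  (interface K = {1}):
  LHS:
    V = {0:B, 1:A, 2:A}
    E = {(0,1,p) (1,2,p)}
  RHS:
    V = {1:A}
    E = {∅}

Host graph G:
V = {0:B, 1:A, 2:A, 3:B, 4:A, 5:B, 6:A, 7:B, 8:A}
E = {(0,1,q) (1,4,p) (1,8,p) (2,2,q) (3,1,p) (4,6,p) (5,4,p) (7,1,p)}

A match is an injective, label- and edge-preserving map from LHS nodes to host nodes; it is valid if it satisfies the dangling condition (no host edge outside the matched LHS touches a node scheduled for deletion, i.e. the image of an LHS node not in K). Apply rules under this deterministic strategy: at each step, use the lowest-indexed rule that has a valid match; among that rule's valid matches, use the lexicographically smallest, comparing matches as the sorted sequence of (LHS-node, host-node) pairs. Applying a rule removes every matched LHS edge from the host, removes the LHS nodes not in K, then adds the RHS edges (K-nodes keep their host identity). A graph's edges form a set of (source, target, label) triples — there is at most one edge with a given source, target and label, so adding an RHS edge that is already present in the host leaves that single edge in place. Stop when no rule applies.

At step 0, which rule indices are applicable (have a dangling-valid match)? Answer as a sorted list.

Answer: [R1]

Rewrite trace:
R0: no valid match — LHS pattern not found
R1: 3 valid matches — {0↦3, 1↦1, 2↦8}, {0↦5, 1↦4, 2↦6}, {0↦7, 1↦1, 2↦8}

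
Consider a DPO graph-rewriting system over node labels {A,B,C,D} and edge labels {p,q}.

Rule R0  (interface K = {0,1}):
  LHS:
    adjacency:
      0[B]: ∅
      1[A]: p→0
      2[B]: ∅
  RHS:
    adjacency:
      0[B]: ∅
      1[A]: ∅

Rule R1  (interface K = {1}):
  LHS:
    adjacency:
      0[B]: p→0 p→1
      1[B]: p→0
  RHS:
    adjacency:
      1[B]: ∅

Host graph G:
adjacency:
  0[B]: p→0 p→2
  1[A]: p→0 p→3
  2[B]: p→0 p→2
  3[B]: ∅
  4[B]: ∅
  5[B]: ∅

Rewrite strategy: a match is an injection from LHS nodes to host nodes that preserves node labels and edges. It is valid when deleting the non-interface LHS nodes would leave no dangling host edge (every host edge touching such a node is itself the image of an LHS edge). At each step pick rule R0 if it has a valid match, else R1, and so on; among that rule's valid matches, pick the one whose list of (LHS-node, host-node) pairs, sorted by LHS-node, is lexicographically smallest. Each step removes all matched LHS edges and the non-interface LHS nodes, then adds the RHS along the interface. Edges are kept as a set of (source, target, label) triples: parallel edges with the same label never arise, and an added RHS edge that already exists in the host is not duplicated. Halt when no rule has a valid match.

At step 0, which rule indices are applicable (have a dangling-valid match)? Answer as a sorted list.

R0: 4 valid matches — {0↦0, 1↦1, 2↦4}, {0↦0, 1↦1, 2↦5}, {0↦3, 1↦1, 2↦4} (+1 more)
R1: 1 valid match — {0↦2, 1↦0}

Answer: [R0,R1]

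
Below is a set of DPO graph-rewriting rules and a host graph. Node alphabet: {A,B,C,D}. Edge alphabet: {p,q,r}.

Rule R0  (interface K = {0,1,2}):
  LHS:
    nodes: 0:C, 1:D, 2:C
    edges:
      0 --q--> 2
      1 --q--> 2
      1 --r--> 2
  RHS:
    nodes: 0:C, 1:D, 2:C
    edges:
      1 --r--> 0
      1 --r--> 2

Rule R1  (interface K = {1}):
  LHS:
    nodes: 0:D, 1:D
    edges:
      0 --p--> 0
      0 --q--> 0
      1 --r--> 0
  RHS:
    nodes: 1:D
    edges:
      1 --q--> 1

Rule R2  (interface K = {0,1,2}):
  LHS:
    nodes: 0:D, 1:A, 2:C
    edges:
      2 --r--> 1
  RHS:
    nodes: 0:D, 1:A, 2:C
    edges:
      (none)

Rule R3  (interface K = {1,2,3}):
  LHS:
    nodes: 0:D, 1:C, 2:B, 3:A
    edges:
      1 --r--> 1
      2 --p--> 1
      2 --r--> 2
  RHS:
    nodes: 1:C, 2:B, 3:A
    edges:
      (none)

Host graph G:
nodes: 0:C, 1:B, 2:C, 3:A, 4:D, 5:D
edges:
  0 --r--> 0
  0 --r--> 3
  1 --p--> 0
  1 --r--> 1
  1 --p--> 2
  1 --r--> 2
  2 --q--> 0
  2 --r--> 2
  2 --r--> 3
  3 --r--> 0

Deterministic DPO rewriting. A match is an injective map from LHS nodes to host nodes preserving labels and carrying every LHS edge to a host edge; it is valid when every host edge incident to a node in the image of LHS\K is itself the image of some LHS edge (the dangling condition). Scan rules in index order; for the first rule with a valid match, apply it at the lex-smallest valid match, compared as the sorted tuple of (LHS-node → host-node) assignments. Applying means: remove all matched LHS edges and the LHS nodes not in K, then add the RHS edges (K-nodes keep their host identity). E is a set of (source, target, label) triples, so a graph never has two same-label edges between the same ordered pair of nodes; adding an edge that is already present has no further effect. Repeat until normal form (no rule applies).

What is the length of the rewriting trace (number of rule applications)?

Answer: 3

Steps:
[0] host  ⇒  6 nodes, 10 edges  {0-r->0 0-r->3 1-p->0 1-r->1 1-p->2 1-r->2 2-q->0 2-r->2 2-r->3 3-r->0}
[1] R2 @ {0↦4, 1↦3, 2↦0}  ⇒  6 nodes, 9 edges  {0-r->0 1-p->0 1-r->1 1-p->2 1-r->2 2-q->0 2-r->2 2-r->3 3-r->0}
[2] R2 @ {0↦4, 1↦3, 2↦2}  ⇒  6 nodes, 8 edges  {0-r->0 1-p->0 1-r->1 1-p->2 1-r->2 2-q->0 2-r->2 3-r->0}
[3] R3 @ {0↦4, 1↦0, 2↦1, 3↦3}  ⇒  5 nodes, 5 edges  {1-p->2 1-r->2 2-q->0 2-r->2 3-r->0}
final graph: no rule applies after step 3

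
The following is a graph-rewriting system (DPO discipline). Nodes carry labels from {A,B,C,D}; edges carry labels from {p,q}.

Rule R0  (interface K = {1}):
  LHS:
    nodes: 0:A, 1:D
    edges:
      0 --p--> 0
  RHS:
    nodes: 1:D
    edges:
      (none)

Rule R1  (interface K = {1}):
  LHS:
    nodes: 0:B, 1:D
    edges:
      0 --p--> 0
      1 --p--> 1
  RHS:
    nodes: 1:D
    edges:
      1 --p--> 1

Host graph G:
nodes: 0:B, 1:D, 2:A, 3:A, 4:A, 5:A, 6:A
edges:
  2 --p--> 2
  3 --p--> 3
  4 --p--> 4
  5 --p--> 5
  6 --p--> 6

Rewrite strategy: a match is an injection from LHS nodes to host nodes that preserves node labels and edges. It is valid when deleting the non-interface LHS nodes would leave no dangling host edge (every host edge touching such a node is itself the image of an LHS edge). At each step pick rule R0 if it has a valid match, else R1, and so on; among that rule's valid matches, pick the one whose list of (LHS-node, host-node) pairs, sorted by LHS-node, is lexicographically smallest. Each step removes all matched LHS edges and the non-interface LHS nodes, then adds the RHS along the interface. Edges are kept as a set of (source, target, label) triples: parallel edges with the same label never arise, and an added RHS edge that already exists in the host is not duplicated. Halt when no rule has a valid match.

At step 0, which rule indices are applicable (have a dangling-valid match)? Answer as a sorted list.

R0: 5 valid matches — {0↦2, 1↦1}, {0↦3, 1↦1}, {0↦4, 1↦1} (+2 more)
R1: no valid match — LHS pattern not found

Answer: [R0]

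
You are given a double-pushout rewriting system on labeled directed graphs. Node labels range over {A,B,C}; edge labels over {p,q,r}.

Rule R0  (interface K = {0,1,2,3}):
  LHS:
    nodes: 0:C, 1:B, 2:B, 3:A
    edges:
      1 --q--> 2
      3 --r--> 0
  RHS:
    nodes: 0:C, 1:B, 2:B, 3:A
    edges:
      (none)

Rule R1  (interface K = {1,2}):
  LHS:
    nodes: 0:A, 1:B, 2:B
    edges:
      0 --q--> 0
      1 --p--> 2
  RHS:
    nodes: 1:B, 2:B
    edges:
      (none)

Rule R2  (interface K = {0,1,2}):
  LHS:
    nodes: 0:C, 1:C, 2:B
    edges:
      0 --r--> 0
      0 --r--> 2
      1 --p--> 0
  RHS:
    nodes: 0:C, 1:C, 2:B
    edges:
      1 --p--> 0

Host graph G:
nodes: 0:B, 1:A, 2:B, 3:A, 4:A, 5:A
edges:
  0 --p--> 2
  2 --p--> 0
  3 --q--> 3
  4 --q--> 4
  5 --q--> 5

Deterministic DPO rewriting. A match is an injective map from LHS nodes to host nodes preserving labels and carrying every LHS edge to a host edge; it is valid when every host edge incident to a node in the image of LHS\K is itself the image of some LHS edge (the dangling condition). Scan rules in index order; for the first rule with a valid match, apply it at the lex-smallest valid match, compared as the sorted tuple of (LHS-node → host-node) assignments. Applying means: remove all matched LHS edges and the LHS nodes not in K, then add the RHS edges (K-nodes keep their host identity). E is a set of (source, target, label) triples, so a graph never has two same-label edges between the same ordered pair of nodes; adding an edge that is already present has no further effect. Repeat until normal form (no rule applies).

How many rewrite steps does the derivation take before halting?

Answer: 2

Steps:
[0] host  ⇒  6 nodes, 5 edges  {0-p->2 2-p->0 3-q->3 4-q->4 5-q->5}
[1] R1 @ {0↦3, 1↦0, 2↦2}  ⇒  5 nodes, 3 edges  {2-p->0 4-q->4 5-q->5}
[2] R1 @ {0↦4, 1↦2, 2↦0}  ⇒  4 nodes, 1 edges  {5-q->5}
halt: no rule applies after step 2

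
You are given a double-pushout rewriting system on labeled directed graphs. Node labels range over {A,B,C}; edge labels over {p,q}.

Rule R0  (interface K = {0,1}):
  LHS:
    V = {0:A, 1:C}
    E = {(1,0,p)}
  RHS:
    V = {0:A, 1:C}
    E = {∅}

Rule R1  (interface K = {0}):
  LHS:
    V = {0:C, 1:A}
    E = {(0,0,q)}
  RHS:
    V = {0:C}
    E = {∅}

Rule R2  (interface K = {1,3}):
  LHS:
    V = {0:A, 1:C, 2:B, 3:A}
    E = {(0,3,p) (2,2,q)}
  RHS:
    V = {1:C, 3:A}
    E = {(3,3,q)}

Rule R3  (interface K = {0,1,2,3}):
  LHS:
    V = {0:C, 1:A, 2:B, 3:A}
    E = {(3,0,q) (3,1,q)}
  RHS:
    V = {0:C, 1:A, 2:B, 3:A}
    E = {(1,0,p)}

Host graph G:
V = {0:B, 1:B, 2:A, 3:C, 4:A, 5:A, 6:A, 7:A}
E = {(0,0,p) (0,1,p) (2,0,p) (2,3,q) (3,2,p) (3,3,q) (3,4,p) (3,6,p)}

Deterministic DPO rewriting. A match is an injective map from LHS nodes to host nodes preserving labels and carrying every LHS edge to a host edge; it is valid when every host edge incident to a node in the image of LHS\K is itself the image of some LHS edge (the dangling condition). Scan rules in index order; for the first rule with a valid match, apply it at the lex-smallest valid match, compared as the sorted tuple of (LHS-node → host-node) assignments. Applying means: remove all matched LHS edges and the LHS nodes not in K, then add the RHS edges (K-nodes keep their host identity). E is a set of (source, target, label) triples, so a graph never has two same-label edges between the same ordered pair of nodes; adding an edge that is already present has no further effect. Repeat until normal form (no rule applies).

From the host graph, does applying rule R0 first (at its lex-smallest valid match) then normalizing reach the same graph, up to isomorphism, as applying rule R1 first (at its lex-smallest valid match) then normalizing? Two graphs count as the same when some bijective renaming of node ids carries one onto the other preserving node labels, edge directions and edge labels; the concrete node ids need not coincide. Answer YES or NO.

Answer: YES

Rewrite trace:
branch R0-first: apply at {0↦2, 1↦3} → |E|=7, then 3 more step(s) → NF |V|=7 |E|=4 V={0:B, 1:B, 2:A, 3:C, 5:A, 6:A, 7:A} E=0-p->0 0-p->1 2-p->0 2-q->3
branch R1-first: apply at {0↦3, 1↦5} → |E|=7, then 3 more step(s) → NF |V|=7 |E|=4 V={0:B, 1:B, 2:A, 3:C, 4:A, 6:A, 7:A} E=0-p->0 0-p->1 2-p->0 2-q->3
graphs isomorphic (equal up to label-preserving node renaming)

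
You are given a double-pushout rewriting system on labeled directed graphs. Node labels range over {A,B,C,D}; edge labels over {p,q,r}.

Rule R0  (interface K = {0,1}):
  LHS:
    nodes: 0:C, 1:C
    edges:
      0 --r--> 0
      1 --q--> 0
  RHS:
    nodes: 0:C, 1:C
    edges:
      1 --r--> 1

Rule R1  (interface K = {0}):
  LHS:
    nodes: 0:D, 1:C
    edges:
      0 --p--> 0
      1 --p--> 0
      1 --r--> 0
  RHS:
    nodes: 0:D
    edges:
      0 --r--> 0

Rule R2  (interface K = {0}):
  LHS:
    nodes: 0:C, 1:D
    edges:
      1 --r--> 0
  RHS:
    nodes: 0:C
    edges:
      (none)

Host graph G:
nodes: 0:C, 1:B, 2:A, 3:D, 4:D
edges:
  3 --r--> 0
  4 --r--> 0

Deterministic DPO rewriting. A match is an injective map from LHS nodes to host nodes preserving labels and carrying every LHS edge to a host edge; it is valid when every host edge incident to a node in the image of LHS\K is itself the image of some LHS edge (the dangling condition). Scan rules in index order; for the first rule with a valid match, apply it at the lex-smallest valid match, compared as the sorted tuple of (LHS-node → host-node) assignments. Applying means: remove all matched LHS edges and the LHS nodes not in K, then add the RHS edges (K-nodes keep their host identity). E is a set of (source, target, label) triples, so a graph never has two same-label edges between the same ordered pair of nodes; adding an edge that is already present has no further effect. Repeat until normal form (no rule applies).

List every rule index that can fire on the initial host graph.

Answer: [R2]

Rewrite trace:
R0: no valid match — LHS pattern not found
R1: no valid match — LHS pattern not found
R2: 2 valid matches — {0↦0, 1↦3}, {0↦0, 1↦4}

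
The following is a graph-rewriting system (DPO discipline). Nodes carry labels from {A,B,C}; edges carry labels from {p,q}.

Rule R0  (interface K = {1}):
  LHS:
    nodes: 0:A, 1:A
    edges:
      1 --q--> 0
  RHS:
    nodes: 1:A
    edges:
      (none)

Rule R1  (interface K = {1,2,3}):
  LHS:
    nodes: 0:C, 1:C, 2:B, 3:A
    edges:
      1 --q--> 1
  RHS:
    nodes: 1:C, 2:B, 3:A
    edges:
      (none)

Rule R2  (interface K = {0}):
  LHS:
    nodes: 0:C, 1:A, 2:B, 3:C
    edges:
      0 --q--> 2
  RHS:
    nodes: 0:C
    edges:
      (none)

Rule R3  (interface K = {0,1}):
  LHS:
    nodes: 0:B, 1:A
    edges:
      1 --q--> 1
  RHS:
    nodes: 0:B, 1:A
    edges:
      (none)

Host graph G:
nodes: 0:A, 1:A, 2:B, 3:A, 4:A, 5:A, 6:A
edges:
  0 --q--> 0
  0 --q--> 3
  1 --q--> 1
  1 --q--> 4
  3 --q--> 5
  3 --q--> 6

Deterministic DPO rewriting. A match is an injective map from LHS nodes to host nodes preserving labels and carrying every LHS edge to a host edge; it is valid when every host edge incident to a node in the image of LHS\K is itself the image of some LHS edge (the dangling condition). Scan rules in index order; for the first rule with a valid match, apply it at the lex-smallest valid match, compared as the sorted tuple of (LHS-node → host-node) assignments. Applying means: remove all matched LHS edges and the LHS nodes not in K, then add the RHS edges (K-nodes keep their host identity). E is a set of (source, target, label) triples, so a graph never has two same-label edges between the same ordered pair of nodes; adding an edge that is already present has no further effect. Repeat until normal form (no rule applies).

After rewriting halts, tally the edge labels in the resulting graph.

Answer: (no edges)

Rewrite trace:
initial: |V|=7 |E|=6  E = 0-q->0 0-q->3 1-q->1 1-q->4 3-q->5 3-q->6
step 1: apply R0 at {0↦4, 1↦1}  → |V|=6 |E|=5  E = 0-q->0 0-q->3 1-q->1 3-q->5 3-q->6
step 2: apply R0 at {0↦5, 1↦3}  → |V|=5 |E|=4  E = 0-q->0 0-q->3 1-q->1 3-q->6
step 3: apply R0 at {0↦6, 1↦3}  → |V|=4 |E|=3  E = 0-q->0 0-q->3 1-q->1
step 4: apply R0 at {0↦3, 1↦0}  → |V|=3 |E|=2  E = 0-q->0 1-q->1
step 5: apply R3 at {0↦2, 1↦0}  → |V|=3 |E|=1  E = 1-q->1
step 6: apply R3 at {0↦2, 1↦1}  → |V|=3 |E|=0  E = ∅
normal form: no rule applies after step 6
NF edges: []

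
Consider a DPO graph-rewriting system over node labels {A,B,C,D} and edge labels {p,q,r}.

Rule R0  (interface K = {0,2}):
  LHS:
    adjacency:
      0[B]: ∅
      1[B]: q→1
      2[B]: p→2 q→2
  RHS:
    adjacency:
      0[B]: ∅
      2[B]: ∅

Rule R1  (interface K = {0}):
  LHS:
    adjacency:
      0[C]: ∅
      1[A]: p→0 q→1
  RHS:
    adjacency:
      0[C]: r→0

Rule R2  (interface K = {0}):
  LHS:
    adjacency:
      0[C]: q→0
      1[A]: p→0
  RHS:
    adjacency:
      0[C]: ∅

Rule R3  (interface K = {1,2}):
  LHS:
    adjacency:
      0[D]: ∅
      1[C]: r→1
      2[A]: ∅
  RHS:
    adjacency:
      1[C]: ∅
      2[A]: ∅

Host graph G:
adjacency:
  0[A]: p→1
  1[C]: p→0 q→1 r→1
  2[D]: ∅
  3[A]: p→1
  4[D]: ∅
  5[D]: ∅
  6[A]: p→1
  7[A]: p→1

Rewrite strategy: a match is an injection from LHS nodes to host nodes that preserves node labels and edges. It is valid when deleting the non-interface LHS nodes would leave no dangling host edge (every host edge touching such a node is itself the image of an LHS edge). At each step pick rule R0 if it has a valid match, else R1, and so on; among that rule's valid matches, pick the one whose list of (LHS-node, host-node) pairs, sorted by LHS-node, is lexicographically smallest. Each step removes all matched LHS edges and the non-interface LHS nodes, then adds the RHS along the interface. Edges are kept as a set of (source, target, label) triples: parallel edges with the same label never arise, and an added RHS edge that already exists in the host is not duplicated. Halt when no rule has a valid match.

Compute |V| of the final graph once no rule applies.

Answer: 6

Rewrite trace:
initial: |V|=8 |E|=7  E = 0-p->1 1-p->0 1-q->1 1-r->1 3-p->1 6-p->1 7-p->1
step 1: apply R2 at {0↦1, 1↦3}  → |V|=7 |E|=5  E = 0-p->1 1-p->0 1-r->1 6-p->1 7-p->1
step 2: apply R3 at {0↦2, 1↦1, 2↦0}  → |V|=6 |E|=4  E = 0-p->1 1-p->0 6-p->1 7-p->1
final graph: no rule applies after step 2
NF nodes: {0:A, 1:C, 4:D, 5:D, 6:A, 7:A}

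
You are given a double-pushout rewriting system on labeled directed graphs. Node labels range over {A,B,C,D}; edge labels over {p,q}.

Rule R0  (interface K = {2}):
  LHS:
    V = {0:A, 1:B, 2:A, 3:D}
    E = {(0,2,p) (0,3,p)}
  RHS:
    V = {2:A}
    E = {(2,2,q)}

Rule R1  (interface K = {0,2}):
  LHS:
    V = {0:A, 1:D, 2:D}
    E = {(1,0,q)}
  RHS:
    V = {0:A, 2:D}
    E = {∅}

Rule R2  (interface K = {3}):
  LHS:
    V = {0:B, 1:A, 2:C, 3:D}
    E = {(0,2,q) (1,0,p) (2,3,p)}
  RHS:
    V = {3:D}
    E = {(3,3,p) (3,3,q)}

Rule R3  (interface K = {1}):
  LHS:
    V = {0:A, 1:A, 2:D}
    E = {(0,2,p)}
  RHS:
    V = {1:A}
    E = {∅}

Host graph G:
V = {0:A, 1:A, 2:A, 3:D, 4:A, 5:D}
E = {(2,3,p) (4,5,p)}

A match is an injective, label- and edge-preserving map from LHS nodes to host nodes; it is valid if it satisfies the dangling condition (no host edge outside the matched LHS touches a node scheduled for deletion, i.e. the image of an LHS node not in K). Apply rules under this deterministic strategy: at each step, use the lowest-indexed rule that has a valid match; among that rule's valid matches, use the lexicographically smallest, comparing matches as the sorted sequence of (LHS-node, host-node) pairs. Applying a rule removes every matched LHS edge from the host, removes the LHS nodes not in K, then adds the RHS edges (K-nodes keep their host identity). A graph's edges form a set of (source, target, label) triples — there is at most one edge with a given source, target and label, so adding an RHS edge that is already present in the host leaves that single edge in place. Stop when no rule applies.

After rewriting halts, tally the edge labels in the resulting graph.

start.  V:6 E:2  edges: 2-p->3 4-p->5
1. fire R3 via {0↦2, 1↦0, 2↦3}  →  V:4 E:1  edges: 4-p->5
2. fire R3 via {0↦4, 1↦0, 2↦5}  →  V:2 E:0  edges: ∅
final graph: no rule applies after step 2
NF edges: []

Answer: (no edges)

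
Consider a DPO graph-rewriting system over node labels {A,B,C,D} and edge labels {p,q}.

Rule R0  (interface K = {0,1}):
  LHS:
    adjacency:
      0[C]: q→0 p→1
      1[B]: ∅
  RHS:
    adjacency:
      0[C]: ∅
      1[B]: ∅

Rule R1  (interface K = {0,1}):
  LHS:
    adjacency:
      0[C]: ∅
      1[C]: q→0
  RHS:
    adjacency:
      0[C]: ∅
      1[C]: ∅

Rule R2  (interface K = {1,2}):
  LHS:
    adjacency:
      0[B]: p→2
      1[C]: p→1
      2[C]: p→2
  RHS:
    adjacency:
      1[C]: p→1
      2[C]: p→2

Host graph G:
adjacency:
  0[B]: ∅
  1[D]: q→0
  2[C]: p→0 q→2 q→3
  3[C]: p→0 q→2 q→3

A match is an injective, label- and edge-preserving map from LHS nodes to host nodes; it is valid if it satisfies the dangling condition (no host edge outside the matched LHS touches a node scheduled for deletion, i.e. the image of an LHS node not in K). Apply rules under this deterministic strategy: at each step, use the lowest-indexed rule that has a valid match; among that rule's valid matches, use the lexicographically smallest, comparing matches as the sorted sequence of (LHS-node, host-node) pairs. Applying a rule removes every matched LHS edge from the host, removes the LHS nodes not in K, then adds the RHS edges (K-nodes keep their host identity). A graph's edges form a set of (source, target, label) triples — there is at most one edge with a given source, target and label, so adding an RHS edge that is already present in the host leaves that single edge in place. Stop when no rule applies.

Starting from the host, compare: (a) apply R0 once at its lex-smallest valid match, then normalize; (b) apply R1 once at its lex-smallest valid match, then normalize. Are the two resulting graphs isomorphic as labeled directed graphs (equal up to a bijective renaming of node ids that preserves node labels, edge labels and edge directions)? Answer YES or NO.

Answer: YES

Derivation:
branch R0-first: apply at {0↦2, 1↦0} → |E|=5, then 3 more step(s) → NF |V|=4 |E|=1 V={0:B, 1:D, 2:C, 3:C} E=1-q->0
branch R1-first: apply at {0↦2, 1↦3} → |E|=6, then 3 more step(s) → NF |V|=4 |E|=1 V={0:B, 1:D, 2:C, 3:C} E=1-q->0
graphs isomorphic (equal up to label-preserving node renaming)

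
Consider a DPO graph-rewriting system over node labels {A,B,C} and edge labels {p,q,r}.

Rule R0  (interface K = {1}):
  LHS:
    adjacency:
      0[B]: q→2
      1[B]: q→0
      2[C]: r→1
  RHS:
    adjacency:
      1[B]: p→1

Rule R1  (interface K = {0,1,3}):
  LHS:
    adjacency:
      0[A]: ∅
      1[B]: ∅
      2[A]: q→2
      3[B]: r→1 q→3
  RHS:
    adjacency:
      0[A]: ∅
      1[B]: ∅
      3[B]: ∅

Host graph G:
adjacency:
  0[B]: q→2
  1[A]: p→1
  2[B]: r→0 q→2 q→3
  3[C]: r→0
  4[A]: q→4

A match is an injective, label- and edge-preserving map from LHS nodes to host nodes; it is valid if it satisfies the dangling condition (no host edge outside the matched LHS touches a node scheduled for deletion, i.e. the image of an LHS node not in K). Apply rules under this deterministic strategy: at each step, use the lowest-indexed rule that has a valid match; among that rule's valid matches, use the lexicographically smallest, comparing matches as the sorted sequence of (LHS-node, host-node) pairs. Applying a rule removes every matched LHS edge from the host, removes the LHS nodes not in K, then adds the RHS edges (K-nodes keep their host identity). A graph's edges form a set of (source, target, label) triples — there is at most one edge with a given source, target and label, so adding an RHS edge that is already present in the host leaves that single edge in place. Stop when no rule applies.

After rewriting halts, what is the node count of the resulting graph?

Answer: 2

Steps:
[0] host  ⇒  5 nodes, 7 edges  {0-q->2 1-p->1 2-r->0 2-q->2 2-q->3 3-r->0 4-q->4}
[1] R1 @ {0↦1, 1↦0, 2↦4, 3↦2}  ⇒  4 nodes, 4 edges  {0-q->2 1-p->1 2-q->3 3-r->0}
[2] R0 @ {0↦2, 1↦0, 2↦3}  ⇒  2 nodes, 2 edges  {0-p->0 1-p->1}
final graph: no rule applies after step 2
NF nodes: {0:B, 1:A}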